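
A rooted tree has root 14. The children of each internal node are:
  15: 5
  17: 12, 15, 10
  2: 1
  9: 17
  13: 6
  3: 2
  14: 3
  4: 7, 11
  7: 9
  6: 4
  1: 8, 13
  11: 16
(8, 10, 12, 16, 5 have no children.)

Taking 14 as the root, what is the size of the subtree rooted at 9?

The subtree rooted at 9 contains: 9, 17, 10, 15, 12, 5 — 6 nodes.

6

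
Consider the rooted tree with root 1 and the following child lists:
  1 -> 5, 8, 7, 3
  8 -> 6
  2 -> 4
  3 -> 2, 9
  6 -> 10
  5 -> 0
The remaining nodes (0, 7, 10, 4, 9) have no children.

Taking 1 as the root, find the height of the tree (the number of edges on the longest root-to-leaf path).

10 sits deepest: 1-8-6-10 — 3 edges from the root.

3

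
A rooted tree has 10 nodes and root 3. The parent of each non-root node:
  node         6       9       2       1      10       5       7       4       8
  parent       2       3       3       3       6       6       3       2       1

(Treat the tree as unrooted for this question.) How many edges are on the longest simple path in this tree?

5

A longest path is 10–6–2–3–1–8, with 5 edges.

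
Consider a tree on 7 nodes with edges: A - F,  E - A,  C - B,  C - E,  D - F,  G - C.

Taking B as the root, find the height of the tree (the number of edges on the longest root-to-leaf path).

D sits deepest: B – C – E – A – F – D — 5 edges from the root.

5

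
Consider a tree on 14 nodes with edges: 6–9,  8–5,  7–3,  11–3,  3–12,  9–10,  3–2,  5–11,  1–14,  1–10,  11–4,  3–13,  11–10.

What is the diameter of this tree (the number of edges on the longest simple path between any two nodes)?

Starting from 6, a farthest node is 2 at distance 5.
One longest path: 6–9–10–11–3–2.
So the diameter is 5.

5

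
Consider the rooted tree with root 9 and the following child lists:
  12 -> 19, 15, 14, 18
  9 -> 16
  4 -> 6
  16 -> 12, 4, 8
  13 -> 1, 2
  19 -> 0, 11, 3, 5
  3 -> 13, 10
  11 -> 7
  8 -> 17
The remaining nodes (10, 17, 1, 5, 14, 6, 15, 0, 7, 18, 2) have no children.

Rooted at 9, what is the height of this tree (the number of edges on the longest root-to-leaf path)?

6

A deepest node is 1, reached by 9–16–12–19–3–13–1.
That path has 6 edges, so the height is 6.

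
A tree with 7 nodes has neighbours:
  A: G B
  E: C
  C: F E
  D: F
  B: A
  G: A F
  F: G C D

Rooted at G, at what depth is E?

3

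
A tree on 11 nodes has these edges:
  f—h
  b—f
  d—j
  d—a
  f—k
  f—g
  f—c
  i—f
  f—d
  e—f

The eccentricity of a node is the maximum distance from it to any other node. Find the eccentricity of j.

Distances from j peak at 3, attained at h (b, k, i, e, g, c also at distance 3).
j-d-f-h

3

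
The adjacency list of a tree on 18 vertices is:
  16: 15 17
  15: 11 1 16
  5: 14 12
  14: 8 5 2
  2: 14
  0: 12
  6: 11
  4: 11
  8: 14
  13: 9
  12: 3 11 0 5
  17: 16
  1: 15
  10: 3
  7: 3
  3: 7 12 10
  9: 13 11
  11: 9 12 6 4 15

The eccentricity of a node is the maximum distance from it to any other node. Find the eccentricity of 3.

5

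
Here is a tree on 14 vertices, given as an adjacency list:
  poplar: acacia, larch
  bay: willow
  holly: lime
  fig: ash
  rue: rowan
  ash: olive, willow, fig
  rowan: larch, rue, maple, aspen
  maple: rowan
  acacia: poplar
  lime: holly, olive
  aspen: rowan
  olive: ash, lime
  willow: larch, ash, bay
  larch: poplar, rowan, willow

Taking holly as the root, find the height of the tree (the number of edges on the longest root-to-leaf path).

7

aspen sits deepest: holly–lime–olive–ash–willow–larch–rowan–aspen — 7 edges from the root.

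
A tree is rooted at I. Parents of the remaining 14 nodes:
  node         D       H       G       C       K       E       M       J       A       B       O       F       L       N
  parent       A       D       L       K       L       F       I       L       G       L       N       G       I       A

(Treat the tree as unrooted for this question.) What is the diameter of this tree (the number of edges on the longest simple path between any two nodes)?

6

Starting from C, a farthest node is H at distance 6.
One longest path: C - K - L - G - A - D - H.
So the diameter is 6.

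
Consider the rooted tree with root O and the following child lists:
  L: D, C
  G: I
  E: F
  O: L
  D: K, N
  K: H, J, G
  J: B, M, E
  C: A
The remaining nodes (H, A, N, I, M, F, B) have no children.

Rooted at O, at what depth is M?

5

O–L–D–K–J–M — 5 edges.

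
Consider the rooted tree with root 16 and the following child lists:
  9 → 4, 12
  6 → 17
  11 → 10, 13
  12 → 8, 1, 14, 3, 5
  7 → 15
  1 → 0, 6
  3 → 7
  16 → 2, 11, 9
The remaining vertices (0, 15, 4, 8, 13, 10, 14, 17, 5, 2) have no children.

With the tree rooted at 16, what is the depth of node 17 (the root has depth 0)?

5

Path from 16 to 17: 16 – 9 – 12 – 1 – 6 – 17, which has 5 edges.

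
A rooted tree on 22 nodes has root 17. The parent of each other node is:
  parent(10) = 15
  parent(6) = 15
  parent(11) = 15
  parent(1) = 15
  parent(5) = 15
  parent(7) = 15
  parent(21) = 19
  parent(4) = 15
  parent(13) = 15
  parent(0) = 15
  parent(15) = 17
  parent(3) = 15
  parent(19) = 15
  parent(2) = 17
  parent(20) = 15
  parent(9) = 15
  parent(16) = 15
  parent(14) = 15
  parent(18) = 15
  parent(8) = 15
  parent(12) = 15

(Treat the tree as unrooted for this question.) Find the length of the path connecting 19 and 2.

3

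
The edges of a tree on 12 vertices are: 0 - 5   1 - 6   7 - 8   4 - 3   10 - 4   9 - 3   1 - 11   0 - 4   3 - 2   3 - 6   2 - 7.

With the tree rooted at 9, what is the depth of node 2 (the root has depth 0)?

2

9 – 3 – 2 — 2 edges.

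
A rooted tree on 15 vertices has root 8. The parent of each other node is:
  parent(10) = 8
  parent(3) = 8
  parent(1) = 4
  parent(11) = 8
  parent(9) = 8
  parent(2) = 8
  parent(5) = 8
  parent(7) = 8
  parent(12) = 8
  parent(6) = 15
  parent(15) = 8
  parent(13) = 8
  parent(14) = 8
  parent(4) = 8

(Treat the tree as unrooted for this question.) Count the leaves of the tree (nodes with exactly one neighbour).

The leaves are 1, 2, 3, 5, 6, 7, 9, 10, 11, 12, 13, 14.
That is 12 leaves.

12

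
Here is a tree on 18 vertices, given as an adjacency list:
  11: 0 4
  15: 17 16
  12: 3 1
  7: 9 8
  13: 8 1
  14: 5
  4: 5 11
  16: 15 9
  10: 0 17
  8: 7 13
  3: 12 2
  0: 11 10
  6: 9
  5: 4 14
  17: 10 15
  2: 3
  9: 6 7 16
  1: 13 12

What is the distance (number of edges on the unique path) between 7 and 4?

8

7 - 9 - 16 - 15 - 17 - 10 - 0 - 11 - 4: 8 edges.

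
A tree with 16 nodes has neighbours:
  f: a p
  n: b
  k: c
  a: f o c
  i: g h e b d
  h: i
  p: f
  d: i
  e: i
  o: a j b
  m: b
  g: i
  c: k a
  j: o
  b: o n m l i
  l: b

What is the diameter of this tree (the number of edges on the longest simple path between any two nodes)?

6

BFS from p reaches g last, at distance 6; BFS from g confirms no node is farther.
Path: p – f – a – o – b – i – g.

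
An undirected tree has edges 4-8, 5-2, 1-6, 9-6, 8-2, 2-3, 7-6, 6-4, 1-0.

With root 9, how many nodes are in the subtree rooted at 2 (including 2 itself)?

The subtree rooted at 2 contains: 2, 5, 3 — 3 nodes.

3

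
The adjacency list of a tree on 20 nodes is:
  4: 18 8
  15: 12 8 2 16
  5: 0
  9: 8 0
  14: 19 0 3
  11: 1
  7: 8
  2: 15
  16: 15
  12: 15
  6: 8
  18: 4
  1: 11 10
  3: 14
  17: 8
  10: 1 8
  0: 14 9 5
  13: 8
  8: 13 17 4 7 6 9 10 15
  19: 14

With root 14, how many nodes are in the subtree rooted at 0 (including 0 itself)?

0's subtree: {0, 9, 5, 8, 4, 15, 10, 17, 6, 7, 13, 18, 16, 12, 2, 1, 11}, size 17.

17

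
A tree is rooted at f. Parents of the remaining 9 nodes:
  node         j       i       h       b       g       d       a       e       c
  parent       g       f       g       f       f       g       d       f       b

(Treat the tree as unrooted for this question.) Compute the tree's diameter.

BFS from c reaches a last, at distance 5; BFS from a confirms no node is farther.
Path: c–b–f–g–d–a.

5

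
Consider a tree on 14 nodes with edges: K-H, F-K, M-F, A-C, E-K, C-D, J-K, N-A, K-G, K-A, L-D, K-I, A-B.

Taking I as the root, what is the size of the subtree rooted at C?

3

C's subtree: {C, D, L}, size 3.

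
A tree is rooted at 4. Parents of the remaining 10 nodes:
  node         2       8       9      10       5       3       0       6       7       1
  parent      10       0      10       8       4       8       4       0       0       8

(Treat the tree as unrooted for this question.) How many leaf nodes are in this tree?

7

The leaves are 1, 2, 3, 5, 6, 7, 9.
That is 7 leaves.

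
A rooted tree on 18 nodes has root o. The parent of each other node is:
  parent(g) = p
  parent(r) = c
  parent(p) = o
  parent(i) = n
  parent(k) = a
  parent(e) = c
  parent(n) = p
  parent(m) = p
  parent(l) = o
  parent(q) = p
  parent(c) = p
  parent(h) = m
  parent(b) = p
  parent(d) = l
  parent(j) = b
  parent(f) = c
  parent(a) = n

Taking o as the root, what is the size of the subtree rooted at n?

Descendants of n (including itself): n, a, i, k. That's 4.

4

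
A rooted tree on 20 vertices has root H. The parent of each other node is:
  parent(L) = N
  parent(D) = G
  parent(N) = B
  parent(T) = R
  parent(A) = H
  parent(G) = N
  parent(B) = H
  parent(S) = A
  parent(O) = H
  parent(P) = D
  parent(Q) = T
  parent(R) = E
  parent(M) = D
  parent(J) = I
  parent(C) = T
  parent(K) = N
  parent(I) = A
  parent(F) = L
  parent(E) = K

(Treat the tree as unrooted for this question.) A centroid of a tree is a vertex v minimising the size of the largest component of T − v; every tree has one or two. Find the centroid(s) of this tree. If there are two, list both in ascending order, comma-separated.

Removing N splits the tree into components of sizes 7, 6, 4, 2; the largest is 7 ≤ ⌊20/2⌋ = 10.
Every other node leaves some component of size > 10, so the centroid is unique.

N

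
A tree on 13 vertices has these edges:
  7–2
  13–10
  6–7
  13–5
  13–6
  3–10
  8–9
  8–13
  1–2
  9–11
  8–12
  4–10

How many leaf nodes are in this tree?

6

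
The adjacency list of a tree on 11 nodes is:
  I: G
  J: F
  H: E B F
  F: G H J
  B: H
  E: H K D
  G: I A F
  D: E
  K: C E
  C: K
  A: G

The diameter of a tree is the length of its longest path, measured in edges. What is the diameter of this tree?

BFS from I reaches C last, at distance 6; BFS from C confirms no node is farther.
Path: I-G-F-H-E-K-C.

6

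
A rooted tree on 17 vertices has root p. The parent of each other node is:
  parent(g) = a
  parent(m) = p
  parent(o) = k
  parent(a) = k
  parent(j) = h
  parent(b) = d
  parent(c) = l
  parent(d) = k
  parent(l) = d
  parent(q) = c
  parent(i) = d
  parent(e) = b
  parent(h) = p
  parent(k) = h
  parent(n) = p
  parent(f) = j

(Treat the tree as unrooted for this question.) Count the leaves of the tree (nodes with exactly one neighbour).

8

Degree-1 nodes: e, f, g, i, m, n, o, q — 8 of them.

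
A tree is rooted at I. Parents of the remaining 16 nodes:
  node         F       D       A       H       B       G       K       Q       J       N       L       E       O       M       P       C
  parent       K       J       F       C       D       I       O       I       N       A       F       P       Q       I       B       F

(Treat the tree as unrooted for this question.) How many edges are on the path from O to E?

Walking from O: O – K – F – A – N – J – D – B – P – E. Length 9.

9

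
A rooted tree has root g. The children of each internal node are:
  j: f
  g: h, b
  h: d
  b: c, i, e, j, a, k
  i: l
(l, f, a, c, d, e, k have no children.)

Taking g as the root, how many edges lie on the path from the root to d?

2

Path from g to d: g → h → d, which has 2 edges.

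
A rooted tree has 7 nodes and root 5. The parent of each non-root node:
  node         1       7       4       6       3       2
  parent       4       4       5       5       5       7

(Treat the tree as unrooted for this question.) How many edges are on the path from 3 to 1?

3

The path is 3 - 5 - 4 - 1, which has 3 edges.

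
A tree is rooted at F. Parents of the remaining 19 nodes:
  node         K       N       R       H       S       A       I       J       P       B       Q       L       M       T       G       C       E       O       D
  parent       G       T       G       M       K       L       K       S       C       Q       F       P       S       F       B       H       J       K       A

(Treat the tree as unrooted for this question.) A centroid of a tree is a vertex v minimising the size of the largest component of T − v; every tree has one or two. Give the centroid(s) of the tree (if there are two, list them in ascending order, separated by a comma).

K, S

Removing S splits the tree into components of sizes 10, 7, 2; the largest is 10 ≤ ⌊20/2⌋ = 10.
Its neighbour K also leaves a largest component of size 10, so both are centroids.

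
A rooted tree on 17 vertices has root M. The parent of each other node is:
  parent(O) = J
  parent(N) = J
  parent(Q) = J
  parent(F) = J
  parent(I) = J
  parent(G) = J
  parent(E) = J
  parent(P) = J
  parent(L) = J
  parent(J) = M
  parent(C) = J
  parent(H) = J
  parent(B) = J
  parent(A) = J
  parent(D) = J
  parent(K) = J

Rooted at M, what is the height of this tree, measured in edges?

A deepest node is O, reached by M → J → O.
That path has 2 edges, so the height is 2.

2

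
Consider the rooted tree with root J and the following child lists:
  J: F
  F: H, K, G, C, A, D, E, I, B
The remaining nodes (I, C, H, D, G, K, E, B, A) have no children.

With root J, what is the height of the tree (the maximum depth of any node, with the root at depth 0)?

2

G sits deepest: J-F-G — 2 edges from the root.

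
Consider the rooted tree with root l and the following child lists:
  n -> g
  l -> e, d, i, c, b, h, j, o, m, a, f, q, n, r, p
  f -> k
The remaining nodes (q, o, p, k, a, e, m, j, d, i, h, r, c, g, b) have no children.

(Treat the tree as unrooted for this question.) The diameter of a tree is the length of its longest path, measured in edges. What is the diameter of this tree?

BFS from k reaches g last, at distance 4; BFS from g confirms no node is farther.
Path: k – f – l – n – g.

4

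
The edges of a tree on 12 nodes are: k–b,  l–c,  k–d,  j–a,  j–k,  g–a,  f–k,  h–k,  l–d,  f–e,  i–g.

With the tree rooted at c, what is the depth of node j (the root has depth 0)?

Path from c to j: c → l → d → k → j, which has 4 edges.

4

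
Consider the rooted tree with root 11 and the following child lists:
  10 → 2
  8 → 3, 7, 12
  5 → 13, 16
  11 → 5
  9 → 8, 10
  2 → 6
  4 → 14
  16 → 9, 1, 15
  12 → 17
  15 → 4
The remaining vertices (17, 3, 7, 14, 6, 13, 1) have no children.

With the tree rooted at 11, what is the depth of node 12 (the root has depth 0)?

5

Path from 11 to 12: 11 – 5 – 16 – 9 – 8 – 12, which has 5 edges.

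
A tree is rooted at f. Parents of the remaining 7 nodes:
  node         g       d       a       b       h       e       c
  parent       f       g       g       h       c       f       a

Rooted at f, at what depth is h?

4

Path from f to h: f–g–a–c–h, which has 4 edges.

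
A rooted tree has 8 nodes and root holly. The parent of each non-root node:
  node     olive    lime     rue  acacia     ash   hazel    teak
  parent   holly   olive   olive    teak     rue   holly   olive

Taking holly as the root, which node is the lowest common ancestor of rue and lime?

rue's ancestor chain is rue, olive, holly and lime's is lime, olive, holly; they first meet at olive.

olive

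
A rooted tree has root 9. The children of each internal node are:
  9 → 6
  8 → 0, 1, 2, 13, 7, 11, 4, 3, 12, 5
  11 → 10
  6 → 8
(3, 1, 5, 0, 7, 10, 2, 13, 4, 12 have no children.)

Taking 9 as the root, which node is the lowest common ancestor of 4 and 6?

Ancestors of 4 (toward the root): 4, 8, 6, 9.
Ancestors of 6: 6, 9.
The deepest node appearing in both lists is 6.

6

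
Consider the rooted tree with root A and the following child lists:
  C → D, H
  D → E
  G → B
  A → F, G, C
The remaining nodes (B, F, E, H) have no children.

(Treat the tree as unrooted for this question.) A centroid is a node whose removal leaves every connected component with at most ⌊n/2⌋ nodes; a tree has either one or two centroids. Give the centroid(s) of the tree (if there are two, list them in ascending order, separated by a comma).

If C is removed the pieces have sizes 4, 2, 1, all ≤ ⌊8/2⌋ = 4.
Its neighbour A also leaves a largest component of size 4, so both are centroids.

A, C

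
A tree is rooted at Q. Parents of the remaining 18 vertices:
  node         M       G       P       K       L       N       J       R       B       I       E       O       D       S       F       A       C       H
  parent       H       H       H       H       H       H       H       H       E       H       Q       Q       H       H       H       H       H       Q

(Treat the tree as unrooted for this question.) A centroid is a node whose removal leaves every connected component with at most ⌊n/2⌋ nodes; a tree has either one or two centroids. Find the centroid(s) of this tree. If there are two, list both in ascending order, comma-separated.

H

Delete H: the remaining components have sizes 4, 1, 1, 1, 1, 1, 1, 1, 1, 1, 1, 1, 1, 1, 1. Max 4 ≤ 9, so H is a centroid.
No neighbour of H does as well, so H is the unique centroid.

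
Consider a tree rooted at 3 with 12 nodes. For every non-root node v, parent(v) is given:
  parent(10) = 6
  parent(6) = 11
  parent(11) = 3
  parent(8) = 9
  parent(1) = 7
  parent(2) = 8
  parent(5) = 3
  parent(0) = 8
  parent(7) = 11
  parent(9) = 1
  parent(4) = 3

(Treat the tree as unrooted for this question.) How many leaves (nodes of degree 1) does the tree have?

Degree-1 nodes: 0, 2, 4, 5, 10 — 5 of them.

5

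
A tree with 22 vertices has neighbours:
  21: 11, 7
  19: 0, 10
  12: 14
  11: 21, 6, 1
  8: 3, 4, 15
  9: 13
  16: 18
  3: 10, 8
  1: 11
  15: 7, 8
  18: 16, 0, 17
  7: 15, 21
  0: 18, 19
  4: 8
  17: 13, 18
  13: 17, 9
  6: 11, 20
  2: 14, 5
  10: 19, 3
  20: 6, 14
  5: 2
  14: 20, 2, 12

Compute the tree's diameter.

A longest path is 9 – 13 – 17 – 18 – 0 – 19 – 10 – 3 – 8 – 15 – 7 – 21 – 11 – 6 – 20 – 14 – 2 – 5, with 17 edges.

17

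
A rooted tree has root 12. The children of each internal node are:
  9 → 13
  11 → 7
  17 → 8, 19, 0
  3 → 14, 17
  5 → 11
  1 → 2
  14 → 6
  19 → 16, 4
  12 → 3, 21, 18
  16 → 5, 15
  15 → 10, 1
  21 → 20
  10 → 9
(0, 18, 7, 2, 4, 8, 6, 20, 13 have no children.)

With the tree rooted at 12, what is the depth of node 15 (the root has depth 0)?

5

Path from 12 to 15: 12 → 3 → 17 → 19 → 16 → 15, which has 5 edges.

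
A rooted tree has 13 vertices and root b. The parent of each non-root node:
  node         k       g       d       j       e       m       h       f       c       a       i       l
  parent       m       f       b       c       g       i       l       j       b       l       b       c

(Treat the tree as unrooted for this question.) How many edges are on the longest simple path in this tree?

BFS from k reaches e last, at distance 8; BFS from e confirms no node is farther.
Path: k-m-i-b-c-j-f-g-e.

8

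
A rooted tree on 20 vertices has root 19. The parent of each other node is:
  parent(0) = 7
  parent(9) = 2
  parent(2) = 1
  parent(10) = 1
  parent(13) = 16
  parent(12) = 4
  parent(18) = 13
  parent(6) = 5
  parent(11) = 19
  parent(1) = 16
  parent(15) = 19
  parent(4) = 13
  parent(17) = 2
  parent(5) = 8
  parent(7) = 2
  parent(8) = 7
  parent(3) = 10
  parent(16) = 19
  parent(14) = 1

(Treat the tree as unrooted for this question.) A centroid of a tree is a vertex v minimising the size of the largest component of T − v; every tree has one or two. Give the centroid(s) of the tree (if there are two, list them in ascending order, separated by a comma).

1

Removing 1 splits the tree into components of sizes 8, 8, 2, 1; the largest is 8 ≤ ⌊20/2⌋ = 10.
Every other node leaves some component of size > 10, so the centroid is unique.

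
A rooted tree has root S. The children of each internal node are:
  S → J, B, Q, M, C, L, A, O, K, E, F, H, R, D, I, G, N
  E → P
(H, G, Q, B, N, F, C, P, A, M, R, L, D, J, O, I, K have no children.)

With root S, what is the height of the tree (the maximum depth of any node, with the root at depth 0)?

A deepest node is P, reached by S–E–P.
That path has 2 edges, so the height is 2.

2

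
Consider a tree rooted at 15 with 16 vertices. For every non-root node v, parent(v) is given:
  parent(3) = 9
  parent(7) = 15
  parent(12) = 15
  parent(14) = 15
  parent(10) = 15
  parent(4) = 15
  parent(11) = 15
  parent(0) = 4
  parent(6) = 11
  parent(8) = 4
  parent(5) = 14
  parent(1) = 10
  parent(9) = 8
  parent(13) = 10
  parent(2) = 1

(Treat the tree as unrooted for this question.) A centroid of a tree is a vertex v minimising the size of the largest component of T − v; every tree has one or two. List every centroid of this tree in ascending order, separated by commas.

If 15 is removed the pieces have sizes 5, 4, 2, 2, 1, 1, all ≤ ⌊16/2⌋ = 8.
No neighbour of 15 does as well, so 15 is the unique centroid.

15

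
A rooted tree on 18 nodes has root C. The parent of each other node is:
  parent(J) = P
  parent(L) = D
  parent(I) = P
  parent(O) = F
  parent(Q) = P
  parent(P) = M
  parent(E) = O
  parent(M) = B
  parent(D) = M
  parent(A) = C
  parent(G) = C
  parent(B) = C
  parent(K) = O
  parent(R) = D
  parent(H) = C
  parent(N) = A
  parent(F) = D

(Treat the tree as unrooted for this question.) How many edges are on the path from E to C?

Walking from E: E - O - F - D - M - B - C. Length 6.

6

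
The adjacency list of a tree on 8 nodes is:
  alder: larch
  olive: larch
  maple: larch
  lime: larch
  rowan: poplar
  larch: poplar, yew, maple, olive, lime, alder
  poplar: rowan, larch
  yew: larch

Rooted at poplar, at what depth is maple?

Climbing from maple to the root: maple–larch–poplar. That's 2 steps.

2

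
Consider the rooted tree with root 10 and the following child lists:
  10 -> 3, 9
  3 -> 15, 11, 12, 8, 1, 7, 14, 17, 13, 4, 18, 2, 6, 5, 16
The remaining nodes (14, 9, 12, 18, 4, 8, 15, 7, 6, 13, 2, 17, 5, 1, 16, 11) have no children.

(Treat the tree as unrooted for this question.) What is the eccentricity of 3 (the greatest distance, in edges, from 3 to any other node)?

A farthest node from 3 is 9.
The path 3–10–9 has 2 edges.

2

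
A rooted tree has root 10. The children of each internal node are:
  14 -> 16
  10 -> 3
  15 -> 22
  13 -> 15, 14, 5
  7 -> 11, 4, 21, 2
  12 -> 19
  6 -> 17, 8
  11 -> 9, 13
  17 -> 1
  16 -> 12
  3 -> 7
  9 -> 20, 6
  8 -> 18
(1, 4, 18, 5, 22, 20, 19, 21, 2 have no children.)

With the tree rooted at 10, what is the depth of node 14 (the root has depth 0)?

Path from 10 to 14: 10 → 3 → 7 → 11 → 13 → 14, which has 5 edges.

5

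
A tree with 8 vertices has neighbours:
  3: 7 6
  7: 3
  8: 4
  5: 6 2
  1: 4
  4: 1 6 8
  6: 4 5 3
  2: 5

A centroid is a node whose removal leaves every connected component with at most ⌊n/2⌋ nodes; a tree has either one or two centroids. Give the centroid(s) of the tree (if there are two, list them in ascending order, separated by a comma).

6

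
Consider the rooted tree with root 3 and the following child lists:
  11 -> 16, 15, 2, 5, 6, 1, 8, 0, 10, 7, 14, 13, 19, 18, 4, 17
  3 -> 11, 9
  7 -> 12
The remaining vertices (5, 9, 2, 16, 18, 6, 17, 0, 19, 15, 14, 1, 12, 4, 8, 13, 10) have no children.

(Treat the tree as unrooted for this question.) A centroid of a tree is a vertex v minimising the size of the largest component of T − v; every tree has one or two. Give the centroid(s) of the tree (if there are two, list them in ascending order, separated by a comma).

11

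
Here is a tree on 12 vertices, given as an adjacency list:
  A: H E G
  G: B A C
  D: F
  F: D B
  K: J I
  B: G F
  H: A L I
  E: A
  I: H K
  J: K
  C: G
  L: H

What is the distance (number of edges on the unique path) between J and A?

4

J – K – I – H – A: 4 edges.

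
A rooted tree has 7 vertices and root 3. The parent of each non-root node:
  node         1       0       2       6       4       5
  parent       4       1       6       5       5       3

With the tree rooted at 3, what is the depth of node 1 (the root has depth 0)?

Climbing from 1 to the root: 1 → 4 → 5 → 3. That's 3 steps.

3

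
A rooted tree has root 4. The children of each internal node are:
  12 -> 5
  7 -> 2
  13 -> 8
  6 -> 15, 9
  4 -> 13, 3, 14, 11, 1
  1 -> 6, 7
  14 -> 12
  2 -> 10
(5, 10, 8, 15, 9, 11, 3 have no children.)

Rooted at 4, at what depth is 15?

3

Climbing from 15 to the root: 15 → 6 → 1 → 4. That's 3 steps.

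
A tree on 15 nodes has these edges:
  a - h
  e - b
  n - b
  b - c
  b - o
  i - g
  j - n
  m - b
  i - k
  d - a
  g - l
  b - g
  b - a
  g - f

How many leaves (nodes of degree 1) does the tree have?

Degree-1 nodes: c, d, e, f, h, j, k, l, m, o — 10 of them.

10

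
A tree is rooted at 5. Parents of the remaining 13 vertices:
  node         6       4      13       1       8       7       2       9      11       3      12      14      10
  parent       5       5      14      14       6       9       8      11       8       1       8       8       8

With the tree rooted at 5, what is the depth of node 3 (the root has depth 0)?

5

Path from 5 to 3: 5–6–8–14–1–3, which has 5 edges.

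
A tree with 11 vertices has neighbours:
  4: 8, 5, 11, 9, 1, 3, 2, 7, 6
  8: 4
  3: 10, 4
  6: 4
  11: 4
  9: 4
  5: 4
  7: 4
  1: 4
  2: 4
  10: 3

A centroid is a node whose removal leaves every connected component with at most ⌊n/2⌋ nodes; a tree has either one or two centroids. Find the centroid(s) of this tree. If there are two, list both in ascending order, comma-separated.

4

Delete 4: the remaining components have sizes 2, 1, 1, 1, 1, 1, 1, 1, 1. Max 2 ≤ 5, so 4 is a centroid.
Every other node leaves some component of size > 5, so the centroid is unique.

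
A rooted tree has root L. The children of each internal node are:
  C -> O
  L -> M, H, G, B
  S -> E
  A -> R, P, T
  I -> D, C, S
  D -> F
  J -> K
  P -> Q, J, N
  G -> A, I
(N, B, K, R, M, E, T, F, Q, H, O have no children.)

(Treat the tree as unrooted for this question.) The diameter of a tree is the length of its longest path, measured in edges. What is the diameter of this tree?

7

A longest path is K - J - P - A - G - I - D - F, with 7 edges.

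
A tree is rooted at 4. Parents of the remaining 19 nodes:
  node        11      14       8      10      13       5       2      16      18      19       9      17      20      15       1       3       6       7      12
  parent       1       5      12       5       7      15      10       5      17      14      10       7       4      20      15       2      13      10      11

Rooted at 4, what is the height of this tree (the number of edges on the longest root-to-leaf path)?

7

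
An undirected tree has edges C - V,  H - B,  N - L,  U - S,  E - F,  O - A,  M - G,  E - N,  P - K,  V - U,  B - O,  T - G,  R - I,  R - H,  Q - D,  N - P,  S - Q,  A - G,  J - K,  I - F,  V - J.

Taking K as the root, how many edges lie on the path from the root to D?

6

K → J → V → U → S → Q → D — 6 edges.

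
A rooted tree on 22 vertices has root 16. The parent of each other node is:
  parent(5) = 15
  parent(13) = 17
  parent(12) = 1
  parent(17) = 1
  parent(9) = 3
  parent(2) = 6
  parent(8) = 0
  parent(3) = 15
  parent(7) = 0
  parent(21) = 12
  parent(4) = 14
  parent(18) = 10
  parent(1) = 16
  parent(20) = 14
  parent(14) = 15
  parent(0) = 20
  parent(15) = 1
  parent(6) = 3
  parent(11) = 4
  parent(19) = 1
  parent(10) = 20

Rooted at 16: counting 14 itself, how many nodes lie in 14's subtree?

9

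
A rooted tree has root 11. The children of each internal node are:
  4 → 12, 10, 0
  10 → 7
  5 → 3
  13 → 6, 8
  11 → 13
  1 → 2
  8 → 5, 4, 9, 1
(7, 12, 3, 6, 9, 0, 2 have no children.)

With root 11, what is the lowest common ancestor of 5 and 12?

5's ancestor chain is 5, 8, 13, 11 and 12's is 12, 4, 8, 13, 11; they first meet at 8.

8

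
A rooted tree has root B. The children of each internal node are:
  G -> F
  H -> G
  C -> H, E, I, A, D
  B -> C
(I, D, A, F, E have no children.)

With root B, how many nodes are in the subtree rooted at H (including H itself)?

3

Descendants of H (including itself): H, G, F. That's 3.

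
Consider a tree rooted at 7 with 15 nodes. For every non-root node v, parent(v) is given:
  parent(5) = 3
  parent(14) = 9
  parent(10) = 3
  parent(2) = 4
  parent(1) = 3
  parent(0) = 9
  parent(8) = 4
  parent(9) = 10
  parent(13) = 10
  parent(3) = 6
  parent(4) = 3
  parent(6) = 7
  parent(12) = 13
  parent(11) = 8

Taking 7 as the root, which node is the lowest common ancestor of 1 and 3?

Ancestors of 1 (toward the root): 1, 3, 6, 7.
Ancestors of 3: 3, 6, 7.
The deepest node appearing in both lists is 3.

3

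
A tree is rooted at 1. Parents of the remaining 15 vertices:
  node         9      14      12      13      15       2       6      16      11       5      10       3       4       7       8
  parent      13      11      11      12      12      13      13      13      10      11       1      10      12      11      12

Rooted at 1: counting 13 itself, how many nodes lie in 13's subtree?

5

The subtree rooted at 13 contains: 13, 6, 2, 16, 9 — 5 nodes.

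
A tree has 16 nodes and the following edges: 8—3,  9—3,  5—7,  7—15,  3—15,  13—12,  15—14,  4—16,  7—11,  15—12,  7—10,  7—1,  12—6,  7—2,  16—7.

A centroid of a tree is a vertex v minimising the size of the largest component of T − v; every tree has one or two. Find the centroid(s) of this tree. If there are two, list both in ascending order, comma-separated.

If 15 is removed the pieces have sizes 8, 3, 3, 1, all ≤ ⌊16/2⌋ = 8.
7 is adjacent to 15 and is also a centroid (the largest component after removing it is likewise 8).

7, 15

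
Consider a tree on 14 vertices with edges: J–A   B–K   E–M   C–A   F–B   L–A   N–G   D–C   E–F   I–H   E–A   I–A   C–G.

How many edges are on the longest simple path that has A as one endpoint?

A farthest node from A is K.
The path A-E-F-B-K has 4 edges.

4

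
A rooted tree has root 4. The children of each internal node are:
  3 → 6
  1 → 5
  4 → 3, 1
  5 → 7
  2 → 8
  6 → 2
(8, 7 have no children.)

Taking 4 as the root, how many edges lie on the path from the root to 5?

2

4–1–5 — 2 edges.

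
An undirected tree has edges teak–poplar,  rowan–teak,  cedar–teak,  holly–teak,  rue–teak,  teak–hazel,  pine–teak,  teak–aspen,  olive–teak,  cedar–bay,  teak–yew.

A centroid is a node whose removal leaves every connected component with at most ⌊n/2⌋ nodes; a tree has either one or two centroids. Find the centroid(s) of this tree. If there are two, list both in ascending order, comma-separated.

teak

Removing teak splits the tree into components of sizes 2, 1, 1, 1, 1, 1, 1, 1, 1, 1; the largest is 2 ≤ ⌊12/2⌋ = 6.
Every other node leaves some component of size > 6, so the centroid is unique.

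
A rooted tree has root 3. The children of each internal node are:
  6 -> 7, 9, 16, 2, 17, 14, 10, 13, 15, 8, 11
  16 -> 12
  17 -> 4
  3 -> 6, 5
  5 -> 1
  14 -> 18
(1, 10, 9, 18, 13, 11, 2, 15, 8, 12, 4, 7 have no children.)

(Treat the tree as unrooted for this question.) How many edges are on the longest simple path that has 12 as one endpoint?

5

Distances from 12 peak at 5, attained at 1.
12 – 16 – 6 – 3 – 5 – 1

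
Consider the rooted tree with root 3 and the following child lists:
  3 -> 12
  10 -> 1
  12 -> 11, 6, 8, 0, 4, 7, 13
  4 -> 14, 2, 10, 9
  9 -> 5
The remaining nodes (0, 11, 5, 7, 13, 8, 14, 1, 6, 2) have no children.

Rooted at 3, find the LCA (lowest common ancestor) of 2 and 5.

4

Ancestors of 2 (toward the root): 2, 4, 12, 3.
Ancestors of 5: 5, 9, 4, 12, 3.
The deepest node appearing in both lists is 4.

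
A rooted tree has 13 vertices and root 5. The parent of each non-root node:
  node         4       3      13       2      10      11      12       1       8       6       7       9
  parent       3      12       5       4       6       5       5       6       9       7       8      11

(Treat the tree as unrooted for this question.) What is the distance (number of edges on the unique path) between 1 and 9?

4

The path is 1 - 6 - 7 - 8 - 9, which has 4 edges.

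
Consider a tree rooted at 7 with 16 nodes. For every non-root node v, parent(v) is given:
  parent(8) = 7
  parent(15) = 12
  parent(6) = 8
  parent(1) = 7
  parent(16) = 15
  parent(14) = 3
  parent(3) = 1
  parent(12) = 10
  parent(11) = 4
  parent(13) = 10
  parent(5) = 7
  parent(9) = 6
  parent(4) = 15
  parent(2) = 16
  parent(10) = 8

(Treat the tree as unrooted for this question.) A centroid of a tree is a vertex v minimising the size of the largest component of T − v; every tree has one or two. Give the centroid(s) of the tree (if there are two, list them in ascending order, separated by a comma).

8, 10

Removing 10 splits the tree into components of sizes 8, 6, 1; the largest is 8 ≤ ⌊16/2⌋ = 8.
Its neighbour 8 also leaves a largest component of size 8, so both are centroids.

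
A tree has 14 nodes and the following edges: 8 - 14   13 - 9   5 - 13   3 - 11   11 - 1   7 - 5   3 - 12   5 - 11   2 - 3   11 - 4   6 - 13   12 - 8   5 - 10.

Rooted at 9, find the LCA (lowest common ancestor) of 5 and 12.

5

Path 5→root: 5 13 9; path 12→root: 12 3 11 5 13 9.
First common node: 5.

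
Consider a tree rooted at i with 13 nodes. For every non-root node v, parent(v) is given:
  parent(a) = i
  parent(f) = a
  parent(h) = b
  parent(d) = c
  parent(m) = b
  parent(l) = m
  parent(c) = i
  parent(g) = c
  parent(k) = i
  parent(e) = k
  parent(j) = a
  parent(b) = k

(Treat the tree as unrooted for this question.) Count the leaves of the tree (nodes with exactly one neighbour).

Degree-1 nodes: d, e, f, g, h, j, l — 7 of them.

7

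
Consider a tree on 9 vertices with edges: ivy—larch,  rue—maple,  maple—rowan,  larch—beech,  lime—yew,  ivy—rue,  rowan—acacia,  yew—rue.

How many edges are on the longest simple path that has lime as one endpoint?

The node farthest from lime is acacia (beech also at distance 5), via lime – yew – rue – maple – rowan – acacia — 5 edges.

5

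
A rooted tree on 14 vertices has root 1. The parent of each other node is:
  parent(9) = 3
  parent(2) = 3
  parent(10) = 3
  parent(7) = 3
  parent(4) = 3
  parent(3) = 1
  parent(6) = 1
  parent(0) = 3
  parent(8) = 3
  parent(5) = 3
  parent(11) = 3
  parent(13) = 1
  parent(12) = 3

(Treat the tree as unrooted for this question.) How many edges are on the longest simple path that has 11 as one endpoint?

3

Distances from 11 peak at 3, attained at 13 (6 also at distance 3).
11-3-1-13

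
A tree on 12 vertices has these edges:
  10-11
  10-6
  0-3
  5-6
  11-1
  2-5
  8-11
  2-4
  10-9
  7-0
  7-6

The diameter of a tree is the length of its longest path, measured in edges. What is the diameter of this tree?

A longest path is 4-2-5-6-10-11-1, with 6 edges.

6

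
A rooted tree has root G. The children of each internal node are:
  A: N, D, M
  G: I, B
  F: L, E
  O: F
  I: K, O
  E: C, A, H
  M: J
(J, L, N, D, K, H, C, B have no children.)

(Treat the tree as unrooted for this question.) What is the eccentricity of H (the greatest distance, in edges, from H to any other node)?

6

The node farthest from H is B, via H – E – F – O – I – G – B — 6 edges.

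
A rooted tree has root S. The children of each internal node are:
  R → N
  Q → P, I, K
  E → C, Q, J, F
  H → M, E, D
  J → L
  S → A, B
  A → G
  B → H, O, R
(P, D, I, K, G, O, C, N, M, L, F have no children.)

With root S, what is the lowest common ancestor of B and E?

B

Ancestors of B (toward the root): B, S.
Ancestors of E: E, H, B, S.
The deepest node appearing in both lists is B.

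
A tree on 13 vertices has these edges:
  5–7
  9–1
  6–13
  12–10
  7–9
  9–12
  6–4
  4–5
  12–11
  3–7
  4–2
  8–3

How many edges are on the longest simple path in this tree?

7

Starting from 11, a farthest node is 13 at distance 7.
One longest path: 11 – 12 – 9 – 7 – 5 – 4 – 6 – 13.
So the diameter is 7.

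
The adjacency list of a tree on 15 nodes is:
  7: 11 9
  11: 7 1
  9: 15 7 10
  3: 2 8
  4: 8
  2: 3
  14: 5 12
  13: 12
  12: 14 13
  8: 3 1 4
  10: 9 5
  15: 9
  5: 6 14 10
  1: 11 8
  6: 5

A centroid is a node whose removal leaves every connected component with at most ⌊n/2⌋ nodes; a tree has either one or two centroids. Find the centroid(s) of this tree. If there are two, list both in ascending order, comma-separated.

Delete 9: the remaining components have sizes 7, 6, 1. Max 7 ≤ 7, so 9 is a centroid.
Every other node leaves some component of size > 7, so the centroid is unique.

9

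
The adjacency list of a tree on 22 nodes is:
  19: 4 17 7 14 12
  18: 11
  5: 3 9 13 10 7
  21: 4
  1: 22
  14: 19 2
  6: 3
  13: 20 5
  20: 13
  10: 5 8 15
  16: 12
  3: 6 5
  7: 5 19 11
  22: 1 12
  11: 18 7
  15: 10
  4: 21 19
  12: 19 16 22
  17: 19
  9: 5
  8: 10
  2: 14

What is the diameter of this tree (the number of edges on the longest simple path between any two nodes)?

A longest path is 1–22–12–19–7–5–10–15, with 7 edges.

7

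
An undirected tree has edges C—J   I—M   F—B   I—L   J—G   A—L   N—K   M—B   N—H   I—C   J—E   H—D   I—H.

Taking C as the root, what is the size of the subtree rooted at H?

4

H's subtree: {H, N, D, K}, size 4.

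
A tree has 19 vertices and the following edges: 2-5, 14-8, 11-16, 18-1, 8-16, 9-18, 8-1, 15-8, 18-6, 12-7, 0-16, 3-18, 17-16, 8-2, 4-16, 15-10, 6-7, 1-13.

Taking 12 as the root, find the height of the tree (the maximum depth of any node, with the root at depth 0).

11 sits deepest: 12-7-6-18-1-8-16-11 — 7 edges from the root.

7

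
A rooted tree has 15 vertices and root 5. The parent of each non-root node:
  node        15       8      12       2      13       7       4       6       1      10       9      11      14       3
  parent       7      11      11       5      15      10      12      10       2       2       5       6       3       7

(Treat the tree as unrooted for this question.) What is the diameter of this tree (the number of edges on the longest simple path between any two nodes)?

Starting from 4, a farthest node is 14 at distance 7.
One longest path: 4–12–11–6–10–7–3–14.
So the diameter is 7.

7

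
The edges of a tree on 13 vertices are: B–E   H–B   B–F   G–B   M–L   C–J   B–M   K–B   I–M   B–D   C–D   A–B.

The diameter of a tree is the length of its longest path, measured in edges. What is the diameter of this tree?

5

BFS from J reaches L last, at distance 5; BFS from L confirms no node is farther.
Path: J - C - D - B - M - L.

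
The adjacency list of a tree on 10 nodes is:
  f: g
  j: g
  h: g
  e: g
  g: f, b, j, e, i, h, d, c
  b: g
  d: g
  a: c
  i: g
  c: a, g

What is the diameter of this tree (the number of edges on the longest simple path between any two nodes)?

3

A longest path is a–c–g–b, with 3 edges.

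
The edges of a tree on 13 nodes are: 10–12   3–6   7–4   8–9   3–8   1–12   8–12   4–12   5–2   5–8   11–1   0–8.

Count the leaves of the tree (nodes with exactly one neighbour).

7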